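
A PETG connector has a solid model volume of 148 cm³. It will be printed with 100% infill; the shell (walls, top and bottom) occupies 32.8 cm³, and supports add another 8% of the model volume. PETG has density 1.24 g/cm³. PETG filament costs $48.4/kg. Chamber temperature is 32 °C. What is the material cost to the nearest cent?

$9.59

Volume inside the shell: 148 − 32.8 → 115.2 cm³.
Deposited infill: 1.00 × 115.2 → 115.2 cm³.
Support: 0.08 × 148 → 11.84 cm³.
Deposited volume = 32.8 + 115.2 + 11.84, so 159.84 cm³.
Mass = 159.84 × 1.24 = 198.2016 g.
Cost = 198.2016 g / 1000 × $48.4/kg = $9.59.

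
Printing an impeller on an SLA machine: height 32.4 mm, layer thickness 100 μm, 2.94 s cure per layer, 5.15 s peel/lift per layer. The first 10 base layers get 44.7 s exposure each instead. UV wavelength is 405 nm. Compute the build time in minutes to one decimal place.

Layer count = ceil(32.4 / 0.1) = 324.
Bottom layers = 10 × (44.7 + 5.15), so 498.5 s.
Regular layers: 314 × (2.94 + 5.15) → 2540.26 s.
Sum: 498.5 + 2540.26 = 3038.76 s → 50.6 minutes.

50.6 minutes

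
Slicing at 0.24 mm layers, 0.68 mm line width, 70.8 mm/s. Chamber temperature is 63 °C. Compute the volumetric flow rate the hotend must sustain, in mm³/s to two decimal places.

Bead cross-section = 0.24 × 0.68 = 0.1632 mm².
Q = v·A = 70.8 × 0.1632 = 11.55 mm³/s.

11.55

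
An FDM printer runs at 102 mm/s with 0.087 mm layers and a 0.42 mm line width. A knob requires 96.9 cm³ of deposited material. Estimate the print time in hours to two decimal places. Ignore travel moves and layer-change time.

Extrusion cross-section = 0.087 × 0.42 = 0.03654 mm².
Path length: 96900 mm³ / 0.03654 mm² → 2651888.3 mm.
Print-move time = 2651888.3 / 102, so 25998.9 s.
In the requested units: 25998.9 s = 7.22 hours.

7.22 hours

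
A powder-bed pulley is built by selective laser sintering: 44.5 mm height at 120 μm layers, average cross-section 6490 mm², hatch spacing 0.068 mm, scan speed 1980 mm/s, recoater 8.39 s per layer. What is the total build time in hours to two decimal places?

Layers = ⌈44.5/0.12⌉ = 371.
Per-layer scan distance = 6490 / 0.068 = 95441.2 mm.
Scan time per layer = 95441.2 / 1980, so 48.2026 s.
Layer cycle: 48.2026 + 8.39 → 56.5926 s.
Build time = 371 × 56.5926 = 20995.8546 s = 5.83 hours.

5.83 hours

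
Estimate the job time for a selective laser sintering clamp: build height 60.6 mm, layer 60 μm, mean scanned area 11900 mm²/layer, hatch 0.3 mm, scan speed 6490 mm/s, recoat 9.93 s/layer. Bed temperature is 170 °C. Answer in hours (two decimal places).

4.50 hours

Layer count = ceil(60.6 / 0.06) = 1010.
Hatch length per layer = 11900 / 0.3, so 39666.7 mm.
Per-layer scan time = 39666.7 / 6490, so 6.112 s.
Layer cycle = 6.112 + 9.93 = 16.042 s.
1010 layers × 16.042 s/layer = 16202.42 s, i.e. 4.50 hours.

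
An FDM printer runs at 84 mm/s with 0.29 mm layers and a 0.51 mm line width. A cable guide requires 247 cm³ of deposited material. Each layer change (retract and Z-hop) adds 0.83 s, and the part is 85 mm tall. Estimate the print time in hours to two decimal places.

Extrusion cross-section = 0.29 × 0.51 = 0.1479 mm².
Path length: 247000 mm³ / 0.1479 mm² → 1670047.3 mm.
Time extruding: 1670047.3 / 84 → 19881.5 s.
Layer count = ceil(85 / 0.29) = 294.
Non-print overhead: 294 × 0.83 → 244.02 s.
Altogether 19881.5 + 244.02 = 20125.52 s, i.e. 5.59 hours.

5.59 hours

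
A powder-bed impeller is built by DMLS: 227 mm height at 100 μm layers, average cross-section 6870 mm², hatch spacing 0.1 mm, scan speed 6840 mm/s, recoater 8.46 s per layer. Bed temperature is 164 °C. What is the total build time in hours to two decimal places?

11.67 hours

Number of layers: 227 / 0.1 → 2270 (rounded up).
Hatch length per layer: 6870 / 0.1 → 68700 mm.
Laser time per layer: 68700 / 6840 → 10.0439 s.
Time per layer: 10.0439 + 8.46 → 18.5039 s.
Total: 2270 × 18.5039 s = 42003.853 s → 11.67 hours.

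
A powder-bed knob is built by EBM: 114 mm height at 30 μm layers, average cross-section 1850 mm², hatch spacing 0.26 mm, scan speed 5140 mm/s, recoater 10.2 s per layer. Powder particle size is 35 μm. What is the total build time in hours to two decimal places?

12.23 hours

Layers = ⌈114/0.03⌉ = 3800.
Hatch length per layer = 1850 / 0.26, so 7115.4 mm.
Beam time per layer = 7115.4 / 5140 = 1.3843 s.
Time per layer = 1.3843 + 10.2, so 11.5843 s.
3800 layers × 11.5843 s/layer = 44020.34 s, i.e. 12.23 hours.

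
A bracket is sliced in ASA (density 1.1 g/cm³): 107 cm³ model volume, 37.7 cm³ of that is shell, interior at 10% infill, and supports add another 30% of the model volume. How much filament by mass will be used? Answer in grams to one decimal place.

Infill region = 107 − 37.7, so 69.3 cm³.
Deposited infill = 0.10 × 69.3 = 6.93 cm³.
Support = 0.30 × 107 = 32.1 cm³.
Total printed volume: 37.7 + 6.93 + 32.1 → 76.73 cm³.
Mass = 76.73 × 1.1 = 84.403 g.

84.4 g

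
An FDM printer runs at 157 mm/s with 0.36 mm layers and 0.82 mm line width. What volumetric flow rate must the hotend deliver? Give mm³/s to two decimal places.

46.35

Extrusion cross-section: 0.36 × 0.82 → 0.2952 mm².
Q = v·A = 157 × 0.2952 = 46.35 mm³/s.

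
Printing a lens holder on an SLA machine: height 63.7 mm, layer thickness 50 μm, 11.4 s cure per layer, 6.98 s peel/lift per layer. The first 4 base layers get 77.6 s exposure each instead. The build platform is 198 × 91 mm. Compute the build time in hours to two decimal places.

6.58 hours

Number of layers: 63.7 / 0.05 → 1274 (rounded up).
Bottom layers = 4 × (77.6 + 6.98) = 338.32 s.
Remaining layers = 1270 × (11.4 + 6.98), so 23342.6 s.
Total = 338.32 + 23342.6 = 23680.92 s = 6.58 hours.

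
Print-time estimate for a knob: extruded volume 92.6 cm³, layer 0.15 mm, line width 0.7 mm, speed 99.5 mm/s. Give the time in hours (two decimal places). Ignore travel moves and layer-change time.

Extrusion cross-section: 0.15 × 0.7 → 0.105 mm².
Total extruded path = 92600/0.105 = 881904.8 mm.
Time extruding = 881904.8 / 99.5 = 8863.4 s.
That's 8863.4 s → 2.46 hours.

2.46 hours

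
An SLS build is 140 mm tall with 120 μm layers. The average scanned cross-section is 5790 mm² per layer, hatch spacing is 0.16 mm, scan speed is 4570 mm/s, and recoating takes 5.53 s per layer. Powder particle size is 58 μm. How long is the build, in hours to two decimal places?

Layers = ⌈140/0.12⌉ = 1167.
Scan path per layer = 5790 / 0.16, so 36187.5 mm.
Scan time per layer = 36187.5 / 4570, so 7.9185 s.
Layer cycle = 7.9185 + 5.53 = 13.4485 s.
1167 layers × 13.4485 s/layer = 15694.3995 s, i.e. 4.36 hours.

4.36 hours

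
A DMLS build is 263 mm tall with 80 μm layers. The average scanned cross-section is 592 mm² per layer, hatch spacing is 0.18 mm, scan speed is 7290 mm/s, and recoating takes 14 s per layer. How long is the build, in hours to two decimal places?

13.20 hours

Layers = ⌈263/0.08⌉ = 3288.
Scan path per layer: 592 / 0.18 → 3288.9 mm.
Laser time per layer = 3288.9 / 7290 = 0.4512 s.
Time per layer = 0.4512 + 14 = 14.4512 s.
3288 layers × 14.4512 s/layer = 47515.5456 s, i.e. 13.20 hours.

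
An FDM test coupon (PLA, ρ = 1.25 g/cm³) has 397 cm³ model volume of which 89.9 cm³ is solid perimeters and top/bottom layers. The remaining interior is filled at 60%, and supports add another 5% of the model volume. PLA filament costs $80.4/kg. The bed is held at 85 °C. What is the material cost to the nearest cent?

$29.55

Volume inside the shell = 397 − 89.9 = 307.1 cm³.
Infill volume = 0.60 × 307.1, so 184.26 cm³.
Support: 0.05 × 397 → 19.85 cm³.
Deposited volume = 89.9 + 184.26 + 19.85, so 294.01 cm³.
Mass: 294.01 × 1.25 → 367.5125 g.
At $80.4/kg: 367.5125/1000 × 80.4 = $29.55.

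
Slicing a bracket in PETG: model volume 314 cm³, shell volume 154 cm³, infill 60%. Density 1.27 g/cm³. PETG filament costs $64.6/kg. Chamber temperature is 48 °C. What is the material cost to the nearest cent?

$20.51

Interior volume = 314 − 154 = 160 cm³.
Deposited infill = 0.60 × 160 = 96 cm³.
Total printed volume: 154 + 96 → 250 cm³.
Mass = 250 × 1.27, so 317.5 g.
At $64.6/kg: 317.5/1000 × 64.6 = $20.51.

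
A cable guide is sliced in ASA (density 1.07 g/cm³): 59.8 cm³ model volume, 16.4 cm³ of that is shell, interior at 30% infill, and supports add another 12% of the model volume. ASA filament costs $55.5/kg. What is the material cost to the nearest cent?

$2.17

Infill region: 59.8 − 16.4 → 43.4 cm³.
Infill deposited = 0.30 × 43.4, so 13.02 cm³.
Support: 0.12 × 59.8 → 7.176 cm³.
Deposited volume = 16.4 + 13.02 + 7.176 = 36.596 cm³.
Mass = 36.596 × 1.07, so 39.15772 g.
Cost = 39.15772 g / 1000 × $55.5/kg = $2.17.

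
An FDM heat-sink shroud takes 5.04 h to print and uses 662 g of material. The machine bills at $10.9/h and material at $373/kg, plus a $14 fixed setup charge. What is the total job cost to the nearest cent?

$315.86

Time charge = 10.9 × 5.04, so $54.936.
Material cost = 373 × 662/1000 = $246.926.
Adding setup: 54.936 + 246.926 + 14 → 315.862 ≈ $315.86.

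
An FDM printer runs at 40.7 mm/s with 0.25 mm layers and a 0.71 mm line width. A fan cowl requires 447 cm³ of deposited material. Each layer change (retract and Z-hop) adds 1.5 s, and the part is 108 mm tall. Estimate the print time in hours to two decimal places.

17.37 hours

Bead cross-section: 0.25 × 0.71 → 0.1775 mm².
Total extruded path = 447000/0.1775 = 2518309.9 mm.
Time extruding: 2518309.9 / 40.7 → 61874.9 s.
Layers = ⌈108/0.25⌉ = 432.
Layer-change overhead: 432 × 1.5 → 648 s.
Altogether 61874.9 + 648 = 62522.9 s, i.e. 17.37 hours.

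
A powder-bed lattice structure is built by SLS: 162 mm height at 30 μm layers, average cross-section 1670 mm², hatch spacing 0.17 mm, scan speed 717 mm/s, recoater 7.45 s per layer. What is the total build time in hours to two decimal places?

Layers = ⌈162/0.03⌉ = 5400.
Scan path per layer: 1670 / 0.17 → 9823.5 mm.
Scan time per layer = 9823.5 / 717 = 13.7008 s.
Time per layer: 13.7008 + 7.45 → 21.1508 s.
Total: 5400 × 21.1508 s = 114214.32 s → 31.73 hours.

31.73 hours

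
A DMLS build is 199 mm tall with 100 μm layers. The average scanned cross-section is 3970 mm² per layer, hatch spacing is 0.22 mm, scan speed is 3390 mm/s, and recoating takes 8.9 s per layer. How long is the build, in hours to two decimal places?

Layers = ⌈199/0.1⌉ = 1990.
Scan path per layer = 3970 / 0.22 = 18045.5 mm.
Scan time per layer: 18045.5 / 3390 → 5.3232 s.
Layer cycle = 5.3232 + 8.9 = 14.2232 s.
Build time = 1990 × 14.2232 = 28304.168 s = 7.86 hours.

7.86 hours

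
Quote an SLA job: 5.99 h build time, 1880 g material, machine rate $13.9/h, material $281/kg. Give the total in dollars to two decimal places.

$611.54

Machine-time cost = 13.9 × 5.99 = $83.261.
Feedstock cost = 281 × 1880/1000 = $528.28.
Total = 83.261 + 528.28 = 611.541 ≈ $611.54.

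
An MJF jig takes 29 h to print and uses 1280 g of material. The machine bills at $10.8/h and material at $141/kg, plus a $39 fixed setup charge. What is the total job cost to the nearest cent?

$532.68

Machine cost: 10.8 × 29 → $313.20.
Material cost = 141 × 1280/1000, so $180.48.
Total = 313.20 + 180.48 + 39 = $532.68.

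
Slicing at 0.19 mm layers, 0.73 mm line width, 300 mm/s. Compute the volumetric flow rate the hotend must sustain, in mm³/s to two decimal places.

Bead cross-section = 0.19 × 0.73 = 0.1387 mm².
Volumetric flow = 300 × 0.1387 = 41.61 mm³/s.

41.61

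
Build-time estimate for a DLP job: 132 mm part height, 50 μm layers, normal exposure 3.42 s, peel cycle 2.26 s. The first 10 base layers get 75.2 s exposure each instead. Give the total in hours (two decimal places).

4.36 hours

Layers = ⌈132/0.05⌉ = 2640.
Bottom layers = 10 × (75.2 + 2.26) = 774.6 s.
Remaining layers = 2630 × (3.42 + 2.26), so 14938.4 s.
Total = 774.6 + 14938.4 = 15713 s = 4.36 hours.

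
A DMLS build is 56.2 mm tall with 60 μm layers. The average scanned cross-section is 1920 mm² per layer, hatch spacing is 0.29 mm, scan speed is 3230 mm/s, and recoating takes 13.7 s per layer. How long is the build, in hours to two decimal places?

Layers = ⌈56.2/0.06⌉ = 937.
Scan path per layer = 1920 / 0.29 = 6620.7 mm.
Scan time per layer: 6620.7 / 3230 → 2.0498 s.
Per-layer time = 2.0498 + 13.7 = 15.7498 s.
937 layers × 15.7498 s/layer = 14757.5626 s, i.e. 4.10 hours.

4.10 hours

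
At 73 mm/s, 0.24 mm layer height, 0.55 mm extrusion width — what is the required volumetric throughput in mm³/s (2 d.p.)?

A = 0.24 × 0.55, so 0.132 mm².
Volumetric flow = 73 × 0.132 = 9.64 mm³/s.

9.64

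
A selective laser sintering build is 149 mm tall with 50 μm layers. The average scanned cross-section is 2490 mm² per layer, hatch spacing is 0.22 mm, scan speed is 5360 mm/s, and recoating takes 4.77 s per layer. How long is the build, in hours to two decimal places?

5.70 hours

Layer count = ceil(149 / 0.05) = 2980.
Hatch length per layer: 2490 / 0.22 → 11318.2 mm.
Per-layer scan time: 11318.2 / 5360 → 2.1116 s.
Time per layer = 2.1116 + 4.77 = 6.8816 s.
Build time = 2980 × 6.8816 = 20507.168 s = 5.70 hours.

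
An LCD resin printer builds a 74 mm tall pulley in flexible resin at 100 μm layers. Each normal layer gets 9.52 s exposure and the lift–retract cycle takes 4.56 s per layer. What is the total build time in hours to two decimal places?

2.89 hours

Layer count = ceil(74 / 0.1) = 740.
Per-layer time = 9.52 + 4.56 = 14.08 s.
Build time: 740 × 14.08 s = 10419.2 s, i.e. 2.89 hours.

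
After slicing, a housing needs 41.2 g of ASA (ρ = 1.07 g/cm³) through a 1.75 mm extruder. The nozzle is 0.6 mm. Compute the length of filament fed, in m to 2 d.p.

16.01 m

Volume = 41.2 g / 1.07 g·cm⁻³ = 38.5047 cm³ = 38504.7 mm³.
Cross-section of 1.75 mm filament: π·(1.75/2)² = 2.4053 mm².
Length = 38504.7 / 2.4053 = 16008.27 mm = 16.01 m.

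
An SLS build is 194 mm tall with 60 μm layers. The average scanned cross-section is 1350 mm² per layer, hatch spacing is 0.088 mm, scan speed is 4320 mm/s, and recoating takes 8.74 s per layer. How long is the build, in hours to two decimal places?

Number of layers: 194 / 0.06 → 3234 (rounded up).
Per-layer scan distance = 1350 / 0.088, so 15340.9 mm.
Per-layer scan time: 15340.9 / 4320 → 3.5511 s.
Time per layer = 3.5511 + 8.74, so 12.2911 s.
Total: 3234 × 12.2911 s = 39749.4174 s → 11.04 hours.

11.04 hours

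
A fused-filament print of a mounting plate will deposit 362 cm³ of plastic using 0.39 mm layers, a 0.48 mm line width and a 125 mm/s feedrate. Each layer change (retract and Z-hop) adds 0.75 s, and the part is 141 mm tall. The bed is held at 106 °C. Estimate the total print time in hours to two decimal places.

4.37 hours

Bead cross-section: 0.39 × 0.48 → 0.1872 mm².
Total extruded path = 362000/0.1872 = 1933760.7 mm.
Time extruding = 1933760.7 / 125 = 15470.1 s.
Layers = ⌈141/0.39⌉ = 362.
Non-print overhead = 362 × 0.75 = 271.5 s.
Total = 15470.1 + 271.5 = 15741.6 s = 4.37 hours.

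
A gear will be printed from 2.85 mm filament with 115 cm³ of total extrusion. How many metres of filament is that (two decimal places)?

Filament cross-section = π × (2.85/2)² = 6.3794 mm².
Length = 115 cm³ / 6.3794 mm² = 115000 / 6.3794 = 18026.77 mm = 18.03 m.

18.03 m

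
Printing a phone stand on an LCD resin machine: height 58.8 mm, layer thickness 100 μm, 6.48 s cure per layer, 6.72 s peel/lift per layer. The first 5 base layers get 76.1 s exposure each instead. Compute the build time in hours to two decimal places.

Layer count = ceil(58.8 / 0.1) = 588.
Base layers: 5 × (76.1 + 6.72) → 414.1 s.
Remaining layers = 583 × (6.48 + 6.72) = 7695.6 s.
Total = 414.1 + 7695.6 = 8109.7 s = 2.25 hours.

2.25 hours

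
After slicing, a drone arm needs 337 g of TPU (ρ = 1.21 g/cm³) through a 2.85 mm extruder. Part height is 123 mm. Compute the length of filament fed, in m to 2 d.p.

43.66 m

Volume = 337 g / 1.21 g·cm⁻³ = 278.5124 cm³ = 278512.4 mm³.
A = π r² = π × 1.425² = 6.3794 mm².
L = V/A = 278512.4/6.3794 = 43658.09 mm → 43.66 m.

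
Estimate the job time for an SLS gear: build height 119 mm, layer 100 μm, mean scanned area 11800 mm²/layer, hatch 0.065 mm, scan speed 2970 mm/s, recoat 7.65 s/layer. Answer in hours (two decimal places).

22.73 hours

Layer count = ceil(119 / 0.1) = 1190.
Hatch length per layer = 11800 / 0.065, so 181538.5 mm.
Scan time per layer = 181538.5 / 2970, so 61.1241 s.
Layer cycle = 61.1241 + 7.65 = 68.7741 s.
Total: 1190 × 68.7741 s = 81841.179 s → 22.73 hours.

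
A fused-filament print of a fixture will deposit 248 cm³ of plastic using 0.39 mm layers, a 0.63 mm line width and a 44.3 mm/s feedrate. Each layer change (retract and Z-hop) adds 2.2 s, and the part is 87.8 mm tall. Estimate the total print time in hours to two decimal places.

6.47 hours

Bead cross-section = 0.39 × 0.63 = 0.2457 mm².
Total extruded path = 248000/0.2457 = 1009361 mm.
Print-move time: 1009361 / 44.3 → 22784.7 s.
Layer count = ceil(87.8 / 0.39) = 226.
Layer-change overhead = 226 × 2.2 = 497.2 s.
Altogether 22784.7 + 497.2 = 23281.9 s, i.e. 6.47 hours.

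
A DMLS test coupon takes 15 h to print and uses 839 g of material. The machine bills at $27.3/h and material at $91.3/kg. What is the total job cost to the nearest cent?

Machine-time cost = 27.3 × 15 = $409.50.
Material cost = 91.3 × 839/1000, so $76.6007.
Total = 409.50 + 76.6007 = 486.1007 ≈ $486.10.

$486.10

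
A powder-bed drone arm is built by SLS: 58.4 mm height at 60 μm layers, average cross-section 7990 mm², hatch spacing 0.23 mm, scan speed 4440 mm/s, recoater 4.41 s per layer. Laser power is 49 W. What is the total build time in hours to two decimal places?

Layer count = ceil(58.4 / 0.06) = 974.
Per-layer scan distance = 7990 / 0.23, so 34739.1 mm.
Per-layer scan time = 34739.1 / 4440, so 7.8241 s.
Time per layer: 7.8241 + 4.41 → 12.2341 s.
Build time = 974 × 12.2341 = 11916.0134 s = 3.31 hours.

3.31 hours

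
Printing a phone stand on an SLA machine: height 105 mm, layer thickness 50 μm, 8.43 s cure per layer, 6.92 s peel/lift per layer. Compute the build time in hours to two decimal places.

Layers = ⌈105/0.05⌉ = 2100.
Each layer takes: 8.43 + 6.92 → 15.35 s.
Build time: 2100 × 15.35 s = 32235 s, i.e. 8.95 hours.

8.95 hours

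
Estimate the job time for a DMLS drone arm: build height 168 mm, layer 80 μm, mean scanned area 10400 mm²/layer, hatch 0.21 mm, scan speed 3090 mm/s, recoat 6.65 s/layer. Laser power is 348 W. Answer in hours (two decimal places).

13.23 hours

Layers = ⌈168/0.08⌉ = 2100.
Per-layer scan distance = 10400 / 0.21, so 49523.8 mm.
Per-layer scan time = 49523.8 / 3090, so 16.0271 s.
Per-layer time = 16.0271 + 6.65, so 22.6771 s.
2100 layers × 22.6771 s/layer = 47621.91 s, i.e. 13.23 hours.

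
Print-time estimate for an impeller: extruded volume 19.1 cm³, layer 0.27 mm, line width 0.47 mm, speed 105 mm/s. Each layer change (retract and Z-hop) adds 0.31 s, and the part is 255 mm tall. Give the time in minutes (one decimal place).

28.8 minutes

Extrusion cross-section = 0.27 × 0.47 = 0.1269 mm².
Path length: 19100 mm³ / 0.1269 mm² → 150512.2 mm.
Extrusion time: 150512.2 / 105 → 1433.4 s.
Layers = ⌈255/0.27⌉ = 945.
Non-print overhead = 945 × 0.31, so 292.95 s.
Altogether 1433.4 + 292.95 = 1726.35 s, i.e. 28.8 minutes.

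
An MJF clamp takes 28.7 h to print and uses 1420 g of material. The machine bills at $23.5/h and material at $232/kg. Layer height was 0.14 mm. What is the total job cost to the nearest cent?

$1003.89

Time charge = 23.5 × 28.7 = $674.45.
Feedstock cost: 232 × 1420/1000 → $329.44.
Total = 674.45 + 329.44 = $1003.89.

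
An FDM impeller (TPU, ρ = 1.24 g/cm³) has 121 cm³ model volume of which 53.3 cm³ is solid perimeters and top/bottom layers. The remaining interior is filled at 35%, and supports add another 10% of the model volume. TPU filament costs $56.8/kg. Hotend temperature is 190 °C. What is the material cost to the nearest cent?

$6.28

Volume inside the shell: 121 − 53.3 → 67.7 cm³.
Infill volume: 0.35 × 67.7 → 23.695 cm³.
Support = 0.10 × 121, so 12.1 cm³.
Deposited volume = 53.3 + 23.695 + 12.1 = 89.095 cm³.
Mass: 89.095 × 1.24 → 110.4778 g.
Cost = 110.4778 g / 1000 × $56.8/kg = $6.28.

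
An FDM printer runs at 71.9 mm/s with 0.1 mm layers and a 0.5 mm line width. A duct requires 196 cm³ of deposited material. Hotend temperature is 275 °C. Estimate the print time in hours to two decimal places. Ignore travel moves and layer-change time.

15.14 hours

Bead cross-section = 0.1 × 0.5 = 0.05 mm².
Path length: 196000 mm³ / 0.05 mm² → 3920000 mm.
Extrusion time = 3920000 / 71.9 = 54520.2 s.
In the requested units: 54520.2 s = 15.14 hours.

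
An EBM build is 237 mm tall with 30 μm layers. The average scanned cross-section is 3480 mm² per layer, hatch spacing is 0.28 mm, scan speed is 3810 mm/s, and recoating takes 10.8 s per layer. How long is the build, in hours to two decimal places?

Layer count = ceil(237 / 0.03) = 7900.
Per-layer scan distance: 3480 / 0.28 → 12428.6 mm.
Beam time per layer = 12428.6 / 3810, so 3.2621 s.
Layer cycle = 3.2621 + 10.8, so 14.0621 s.
Total: 7900 × 14.0621 s = 111090.59 s → 30.86 hours.

30.86 hours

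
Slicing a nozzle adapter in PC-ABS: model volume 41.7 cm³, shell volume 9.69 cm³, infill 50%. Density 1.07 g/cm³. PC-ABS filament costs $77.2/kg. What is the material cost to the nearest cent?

$2.12

Infill region = 41.7 − 9.69 = 32.01 cm³.
Deposited infill: 0.50 × 32.01 → 16.005 cm³.
Total extruded = 9.69 + 16.005, so 25.695 cm³.
Mass = 25.695 × 1.07 = 27.49365 g.
At $77.2/kg: 27.49365/1000 × 77.2 = $2.12.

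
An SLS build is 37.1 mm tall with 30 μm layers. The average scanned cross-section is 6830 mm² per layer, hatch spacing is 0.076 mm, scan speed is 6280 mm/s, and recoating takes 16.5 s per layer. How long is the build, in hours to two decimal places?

Layer count = ceil(37.1 / 0.03) = 1237.
Hatch length per layer: 6830 / 0.076 → 89868.4 mm.
Scan time per layer = 89868.4 / 6280 = 14.3103 s.
Time per layer = 14.3103 + 16.5, so 30.8103 s.
Build time = 1237 × 30.8103 = 38112.3411 s = 10.59 hours.

10.59 hours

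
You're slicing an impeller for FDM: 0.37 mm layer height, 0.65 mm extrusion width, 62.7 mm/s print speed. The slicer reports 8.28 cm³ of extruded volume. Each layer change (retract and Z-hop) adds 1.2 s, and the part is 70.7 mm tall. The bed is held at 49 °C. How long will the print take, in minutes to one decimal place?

Line area: 0.37 × 0.65 → 0.2405 mm².
Toolpath length = 8.28 cm³ / 0.2405 mm² = 8280 / 0.2405 = 34428.3 mm.
Time extruding: 34428.3 / 62.7 → 549.1 s.
Number of layers: 70.7 / 0.37 → 192 (rounded up).
Non-print overhead = 192 × 1.2, so 230.4 s.
Total = 549.1 + 230.4 = 779.5 s = 13.0 minutes.

13.0 minutes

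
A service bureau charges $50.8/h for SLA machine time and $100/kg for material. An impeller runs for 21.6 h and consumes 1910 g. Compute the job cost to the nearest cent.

Machine cost: 50.8 × 21.6 → $1097.28.
Feedstock cost = 100 × 1910/1000, so $191.00.
Total = 1097.28 + 191.00 = $1288.28.

$1288.28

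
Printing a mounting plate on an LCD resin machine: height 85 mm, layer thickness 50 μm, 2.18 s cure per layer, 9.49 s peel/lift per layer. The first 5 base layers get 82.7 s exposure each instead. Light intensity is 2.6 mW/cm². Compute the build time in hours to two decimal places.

5.62 hours

Layer count = ceil(85 / 0.05) = 1700.
Bottom layers = 5 × (82.7 + 9.49) = 460.95 s.
Regular layers: 1695 × (2.18 + 9.49) → 19780.65 s.
Total = 460.95 + 19780.65 = 20241.6 s = 5.62 hours.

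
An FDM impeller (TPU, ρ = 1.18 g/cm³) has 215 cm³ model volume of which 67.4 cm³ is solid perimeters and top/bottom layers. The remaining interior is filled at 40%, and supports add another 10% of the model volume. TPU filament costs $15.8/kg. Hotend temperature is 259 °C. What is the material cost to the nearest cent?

$2.76

Interior volume: 215 − 67.4 → 147.6 cm³.
Deposited infill = 0.40 × 147.6 = 59.04 cm³.
Support = 0.10 × 215, so 21.5 cm³.
Total printed volume: 67.4 + 59.04 + 21.5 → 147.94 cm³.
Mass = 147.94 × 1.18, so 174.5692 g.
At $15.8/kg: 174.5692/1000 × 15.8 = $2.76.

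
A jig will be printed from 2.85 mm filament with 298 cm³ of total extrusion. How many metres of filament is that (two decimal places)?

46.71 m

Cross-section of 2.85 mm filament: π·(2.85/2)² = 6.3794 mm².
L = 298000 mm³ / 6.3794 mm² = 46712.86 mm, i.e. 46.71 m.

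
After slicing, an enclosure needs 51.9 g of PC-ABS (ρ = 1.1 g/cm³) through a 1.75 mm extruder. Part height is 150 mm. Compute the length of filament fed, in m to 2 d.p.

19.62 m

Extruded volume: 51.9/1.1 = 47.1818 cm³ (47181.8 mm³).
Filament cross-section = π × (1.75/2)² = 2.4053 mm².
Length = 47181.8 / 2.4053 = 19615.77 mm = 19.62 m.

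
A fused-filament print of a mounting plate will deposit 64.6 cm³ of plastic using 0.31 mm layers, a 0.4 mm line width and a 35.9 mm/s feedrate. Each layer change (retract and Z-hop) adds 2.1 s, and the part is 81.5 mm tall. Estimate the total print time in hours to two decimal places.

4.18 hours

Line area: 0.31 × 0.4 → 0.124 mm².
Path length: 64600 mm³ / 0.124 mm² → 520967.7 mm.
Extrusion time: 520967.7 / 35.9 → 14511.6 s.
Number of layers: 81.5 / 0.31 → 263 (rounded up).
Layer-change overhead: 263 × 2.1 → 552.3 s.
Total = 14511.6 + 552.3 = 15063.9 s = 4.18 hours.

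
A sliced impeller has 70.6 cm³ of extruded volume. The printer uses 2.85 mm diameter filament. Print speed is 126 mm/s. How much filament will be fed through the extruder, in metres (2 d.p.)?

11.07 m

Filament cross-section = π × (2.85/2)² = 6.3794 mm².
L = 70600 mm³ / 6.3794 mm² = 11066.87 mm, i.e. 11.07 m.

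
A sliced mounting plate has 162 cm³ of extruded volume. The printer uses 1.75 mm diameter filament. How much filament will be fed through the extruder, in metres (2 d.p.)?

67.35 m

Cross-section of 1.75 mm filament: π·(1.75/2)² = 2.4053 mm².
L = 162000 mm³ / 2.4053 mm² = 67351.27 mm, i.e. 67.35 m.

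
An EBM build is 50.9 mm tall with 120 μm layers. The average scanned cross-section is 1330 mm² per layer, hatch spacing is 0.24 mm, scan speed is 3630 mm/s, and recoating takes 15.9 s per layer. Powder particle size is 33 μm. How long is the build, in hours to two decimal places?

Number of layers: 50.9 / 0.12 → 425 (rounded up).
Per-layer scan distance = 1330 / 0.24 = 5541.7 mm.
Scan time per layer = 5541.7 / 3630 = 1.5266 s.
Time per layer: 1.5266 + 15.9 → 17.4266 s.
Build time = 425 × 17.4266 = 7406.305 s = 2.06 hours.

2.06 hours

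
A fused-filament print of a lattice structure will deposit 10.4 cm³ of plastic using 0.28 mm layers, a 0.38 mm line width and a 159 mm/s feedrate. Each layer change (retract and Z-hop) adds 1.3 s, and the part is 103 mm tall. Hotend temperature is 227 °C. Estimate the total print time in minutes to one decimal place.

18.2 minutes

Extrusion cross-section: 0.28 × 0.38 → 0.1064 mm².
Toolpath length = 10.4 cm³ / 0.1064 mm² = 10400 / 0.1064 = 97744.4 mm.
Time extruding: 97744.4 / 159 → 614.7 s.
Number of layers: 103 / 0.28 → 368 (rounded up).
Layer-change overhead: 368 × 1.3 → 478.4 s.
Altogether 614.7 + 478.4 = 1093.1 s, i.e. 18.2 minutes.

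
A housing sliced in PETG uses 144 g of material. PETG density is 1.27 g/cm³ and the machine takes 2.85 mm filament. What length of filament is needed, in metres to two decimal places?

Extruded volume: 144/1.27 = 113.3858 cm³ (113385.8 mm³).
Filament cross-section = π × (2.85/2)² = 6.3794 mm².
L = V/A = 113385.8/6.3794 = 17773.74 mm → 17.77 m.

17.77 m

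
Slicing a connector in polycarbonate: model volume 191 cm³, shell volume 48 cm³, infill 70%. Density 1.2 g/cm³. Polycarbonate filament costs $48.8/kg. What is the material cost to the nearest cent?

Interior volume = 191 − 48, so 143 cm³.
Deposited infill: 0.70 × 143 → 100.1 cm³.
Total printed volume: 48 + 100.1 → 148.1 cm³.
Mass: 148.1 × 1.2 → 177.72 g.
Cost = 177.72 g / 1000 × $48.8/kg = $8.67.

$8.67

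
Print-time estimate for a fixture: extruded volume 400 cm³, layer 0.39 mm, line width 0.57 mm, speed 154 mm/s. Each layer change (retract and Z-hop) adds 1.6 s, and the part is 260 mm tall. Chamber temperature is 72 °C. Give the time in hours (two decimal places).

Extrusion cross-section: 0.39 × 0.57 → 0.2223 mm².
Total extruded path = 400000/0.2223 = 1799370.2 mm.
Print-move time: 1799370.2 / 154 → 11684.2 s.
Layer count = ceil(260 / 0.39) = 667.
Non-print overhead = 667 × 1.6, so 1067.2 s.
Altogether 11684.2 + 1067.2 = 12751.4 s, i.e. 3.54 hours.

3.54 hours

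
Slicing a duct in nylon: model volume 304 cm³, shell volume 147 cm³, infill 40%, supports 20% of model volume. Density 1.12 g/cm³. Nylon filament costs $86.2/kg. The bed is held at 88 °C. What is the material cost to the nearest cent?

$26.12

Infill region = 304 − 147 = 157 cm³.
Infill deposited = 0.40 × 157 = 62.8 cm³.
Support = 0.20 × 304, so 60.8 cm³.
Deposited volume = 147 + 62.8 + 60.8, so 270.6 cm³.
Mass = 270.6 × 1.12 = 303.072 g.
At $86.2/kg: 303.072/1000 × 86.2 = $26.12.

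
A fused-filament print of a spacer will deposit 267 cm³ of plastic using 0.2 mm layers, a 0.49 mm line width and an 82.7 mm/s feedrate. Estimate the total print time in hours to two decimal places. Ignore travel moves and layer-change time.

9.15 hours

Bead cross-section = 0.2 × 0.49, so 0.098 mm².
Total extruded path = 267000/0.098 = 2724489.8 mm.
Extrusion time: 2724489.8 / 82.7 → 32944.3 s.
32944.3 s = 9.15 hours.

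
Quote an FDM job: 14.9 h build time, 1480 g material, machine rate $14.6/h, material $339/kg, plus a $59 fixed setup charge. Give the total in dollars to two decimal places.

$778.26

Machine-time cost: 14.6 × 14.9 → $217.54.
Material cost: 339 × 1480/1000 → $501.72.
Adding setup: 217.54 + 501.72 + 59 → $778.26.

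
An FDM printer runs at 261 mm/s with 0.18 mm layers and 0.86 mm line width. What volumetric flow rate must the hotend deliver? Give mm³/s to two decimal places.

Extrusion cross-section = 0.18 × 0.86 = 0.1548 mm².
Q = v·A = 261 × 0.1548 = 40.40 mm³/s.

40.40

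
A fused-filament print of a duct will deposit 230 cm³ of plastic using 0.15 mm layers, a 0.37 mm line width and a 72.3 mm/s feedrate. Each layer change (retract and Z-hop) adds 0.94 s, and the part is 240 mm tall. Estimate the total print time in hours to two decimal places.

16.34 hours

Bead cross-section = 0.15 × 0.37, so 0.0555 mm².
Total extruded path = 230000/0.0555 = 4144144.1 mm.
Extrusion time: 4144144.1 / 72.3 → 57318.7 s.
Number of layers: 240 / 0.15 → 1600 (rounded up).
Non-print overhead = 1600 × 0.94 = 1504 s.
Altogether 57318.7 + 1504 = 58822.7 s, i.e. 16.34 hours.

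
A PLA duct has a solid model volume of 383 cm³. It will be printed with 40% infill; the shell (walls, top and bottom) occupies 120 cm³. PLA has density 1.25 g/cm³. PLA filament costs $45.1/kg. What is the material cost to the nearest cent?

$12.70

Infill region = 383 − 120 = 263 cm³.
Deposited infill: 0.40 × 263 → 105.2 cm³.
Deposited volume: 120 + 105.2 → 225.2 cm³.
Mass = 225.2 × 1.25 = 281.5 g.
Cost = 281.5 g / 1000 × $45.1/kg = $12.70.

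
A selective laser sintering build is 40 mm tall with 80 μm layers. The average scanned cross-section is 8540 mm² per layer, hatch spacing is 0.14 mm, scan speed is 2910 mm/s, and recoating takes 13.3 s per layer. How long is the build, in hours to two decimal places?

4.76 hours

Layers = ⌈40/0.08⌉ = 500.
Per-layer scan distance = 8540 / 0.14 = 61000 mm.
Laser time per layer = 61000 / 2910 = 20.9622 s.
Layer cycle = 20.9622 + 13.3, so 34.2622 s.
Build time = 500 × 34.2622 = 17131.1 s = 4.76 hours.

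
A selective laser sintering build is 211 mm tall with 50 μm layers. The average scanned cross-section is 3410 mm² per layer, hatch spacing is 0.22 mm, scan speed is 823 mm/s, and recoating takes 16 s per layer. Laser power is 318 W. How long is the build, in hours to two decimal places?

Layer count = ceil(211 / 0.05) = 4220.
Hatch length per layer = 3410 / 0.22 = 15500 mm.
Laser time per layer: 15500 / 823 → 18.8335 s.
Time per layer = 18.8335 + 16 = 34.8335 s.
Build time = 4220 × 34.8335 = 146997.37 s = 40.83 hours.

40.83 hours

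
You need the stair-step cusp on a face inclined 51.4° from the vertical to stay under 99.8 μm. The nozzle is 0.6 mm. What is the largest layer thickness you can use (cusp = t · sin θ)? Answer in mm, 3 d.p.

0.128 mm

Layer height = cusp / sin(51.4°) = 0.0998 / 0.7815 = 0.128 mm.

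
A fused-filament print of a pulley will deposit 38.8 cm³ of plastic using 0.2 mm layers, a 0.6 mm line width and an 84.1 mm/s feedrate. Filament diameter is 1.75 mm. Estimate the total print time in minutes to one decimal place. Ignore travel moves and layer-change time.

64.1 minutes

Extrusion cross-section = 0.2 × 0.6 = 0.12 mm².
Toolpath length = 38.8 cm³ / 0.12 mm² = 38800 / 0.12 = 323333.3 mm.
Extrusion time = 323333.3 / 84.1 = 3844.6 s.
3844.6 s = 64.1 minutes.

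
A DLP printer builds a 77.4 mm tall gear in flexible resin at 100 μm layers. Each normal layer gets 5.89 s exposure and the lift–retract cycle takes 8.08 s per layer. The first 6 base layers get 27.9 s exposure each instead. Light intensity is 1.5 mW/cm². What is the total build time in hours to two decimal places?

3.04 hours

Number of layers: 77.4 / 0.1 → 774 (rounded up).
Base layers = 6 × (27.9 + 8.08) = 215.88 s.
Regular layers: 768 × (5.89 + 8.08) → 10728.96 s.
Total = 215.88 + 10728.96 = 10944.84 s = 3.04 hours.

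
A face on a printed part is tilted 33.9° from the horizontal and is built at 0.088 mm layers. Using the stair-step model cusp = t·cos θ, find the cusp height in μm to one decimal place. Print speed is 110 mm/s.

73.0 μm

cos(33.9°) = 0.8300, so cusp = 0.088 × 0.8300 = 0.07304 mm → 73.0 μm.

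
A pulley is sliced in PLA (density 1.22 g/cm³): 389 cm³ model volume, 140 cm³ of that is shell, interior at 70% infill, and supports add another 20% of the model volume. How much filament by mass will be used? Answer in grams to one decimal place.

478.4 g

Infill region: 389 − 140 → 249 cm³.
Infill deposited = 0.70 × 249, so 174.3 cm³.
Support = 0.20 × 389 = 77.8 cm³.
Total printed volume = 140 + 174.3 + 77.8 = 392.1 cm³.
Mass = 392.1 × 1.22, so 478.362 g.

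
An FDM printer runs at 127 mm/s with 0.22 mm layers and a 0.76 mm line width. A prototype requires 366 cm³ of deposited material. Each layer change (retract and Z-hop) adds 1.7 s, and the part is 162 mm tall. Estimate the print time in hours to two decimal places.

5.14 hours

Bead cross-section = 0.22 × 0.76, so 0.1672 mm².
Path length: 366000 mm³ / 0.1672 mm² → 2188995.2 mm.
Time extruding = 2188995.2 / 127 = 17236.2 s.
Number of layers: 162 / 0.22 → 737 (rounded up).
Layer-change overhead = 737 × 1.7 = 1252.9 s.
Total = 17236.2 + 1252.9 = 18489.1 s = 5.14 hours.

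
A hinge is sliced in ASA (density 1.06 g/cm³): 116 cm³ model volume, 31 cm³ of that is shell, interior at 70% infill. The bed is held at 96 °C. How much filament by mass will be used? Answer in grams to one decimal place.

Interior volume = 116 − 31, so 85 cm³.
Infill volume = 0.70 × 85 = 59.5 cm³.
Deposited volume = 31 + 59.5 = 90.5 cm³.
Mass = 90.5 × 1.06, so 95.93 g.

95.9 g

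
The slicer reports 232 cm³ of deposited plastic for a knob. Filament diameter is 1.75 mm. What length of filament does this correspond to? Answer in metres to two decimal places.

96.45 m

Filament cross-section = π × (1.75/2)² = 2.4053 mm².
L = 232000 mm³ / 2.4053 mm² = 96453.66 mm, i.e. 96.45 m.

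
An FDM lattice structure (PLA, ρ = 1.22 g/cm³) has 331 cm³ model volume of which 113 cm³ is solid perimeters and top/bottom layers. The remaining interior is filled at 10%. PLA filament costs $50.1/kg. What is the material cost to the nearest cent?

$8.24

Infill region = 331 − 113 = 218 cm³.
Infill volume = 0.10 × 218 = 21.8 cm³.
Total extruded = 113 + 21.8, so 134.8 cm³.
Mass = 134.8 × 1.22, so 164.456 g.
At $50.1/kg: 164.456/1000 × 50.1 = $8.24.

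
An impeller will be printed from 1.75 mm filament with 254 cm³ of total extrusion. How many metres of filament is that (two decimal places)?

Filament cross-section = π × (1.75/2)² = 2.4053 mm².
L = 254000 mm³ / 2.4053 mm² = 105600.13 mm, i.e. 105.60 m.

105.60 m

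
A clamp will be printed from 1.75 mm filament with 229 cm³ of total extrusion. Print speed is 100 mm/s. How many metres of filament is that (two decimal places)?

A = π r² = π × 0.875² = 2.4053 mm².
L = 229000 mm³ / 2.4053 mm² = 95206.42 mm, i.e. 95.21 m.

95.21 m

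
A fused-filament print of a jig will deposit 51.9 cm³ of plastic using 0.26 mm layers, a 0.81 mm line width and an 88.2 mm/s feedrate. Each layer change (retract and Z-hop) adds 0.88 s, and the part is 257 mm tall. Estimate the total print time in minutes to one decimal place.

61.1 minutes

Line area: 0.26 × 0.81 → 0.2106 mm².
Path length: 51900 mm³ / 0.2106 mm² → 246438.7 mm.
Extrusion time = 246438.7 / 88.2, so 2794.1 s.
Layer count = ceil(257 / 0.26) = 989.
Layer-change overhead: 989 × 0.88 → 870.32 s.
Altogether 2794.1 + 870.32 = 3664.42 s, i.e. 61.1 minutes.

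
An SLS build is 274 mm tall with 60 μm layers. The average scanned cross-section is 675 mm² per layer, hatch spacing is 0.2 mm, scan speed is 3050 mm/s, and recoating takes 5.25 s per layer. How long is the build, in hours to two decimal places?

Layer count = ceil(274 / 0.06) = 4567.
Per-layer scan distance: 675 / 0.2 → 3375 mm.
Scan time per layer = 3375 / 3050, so 1.1066 s.
Per-layer time = 1.1066 + 5.25, so 6.3566 s.
Build time = 4567 × 6.3566 = 29030.5922 s = 8.06 hours.

8.06 hours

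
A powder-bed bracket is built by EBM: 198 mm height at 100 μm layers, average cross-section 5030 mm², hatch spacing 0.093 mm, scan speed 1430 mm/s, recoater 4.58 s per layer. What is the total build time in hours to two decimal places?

Layer count = ceil(198 / 0.1) = 1980.
Scan path per layer: 5030 / 0.093 → 54086 mm.
Per-layer scan time = 54086 / 1430, so 37.8224 s.
Per-layer time = 37.8224 + 4.58 = 42.4024 s.
1980 layers × 42.4024 s/layer = 83956.752 s, i.e. 23.32 hours.

23.32 hours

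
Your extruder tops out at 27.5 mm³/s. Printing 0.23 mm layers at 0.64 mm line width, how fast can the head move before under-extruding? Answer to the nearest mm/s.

Bead cross-section = 0.23 × 0.64 = 0.1472 mm².
Max speed = 27.5 / 0.1472 = 186.82 ≈ 187 mm/s.

187 mm/s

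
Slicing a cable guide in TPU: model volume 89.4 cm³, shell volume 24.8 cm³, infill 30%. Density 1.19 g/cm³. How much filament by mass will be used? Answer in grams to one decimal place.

52.6 g

Volume inside the shell = 89.4 − 24.8, so 64.6 cm³.
Infill volume = 0.30 × 64.6, so 19.38 cm³.
Total printed volume = 24.8 + 19.38, so 44.18 cm³.
Mass = 44.18 × 1.19, so 52.5742 g.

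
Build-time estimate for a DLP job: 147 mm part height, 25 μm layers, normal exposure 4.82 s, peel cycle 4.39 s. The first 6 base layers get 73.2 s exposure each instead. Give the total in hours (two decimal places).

15.16 hours

Number of layers: 147 / 0.025 → 5880 (rounded up).
Base layers = 6 × (73.2 + 4.39) = 465.54 s.
Normal layers: 5874 × (4.82 + 4.39) → 54099.54 s.
Sum: 465.54 + 54099.54 = 54565.08 s → 15.16 hours.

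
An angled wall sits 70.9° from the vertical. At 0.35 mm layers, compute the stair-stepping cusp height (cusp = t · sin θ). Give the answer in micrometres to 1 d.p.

330.7 μm

h_c = t·sin θ = 0.35 × 0.9449 = 0.330715 mm (330.7 μm).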